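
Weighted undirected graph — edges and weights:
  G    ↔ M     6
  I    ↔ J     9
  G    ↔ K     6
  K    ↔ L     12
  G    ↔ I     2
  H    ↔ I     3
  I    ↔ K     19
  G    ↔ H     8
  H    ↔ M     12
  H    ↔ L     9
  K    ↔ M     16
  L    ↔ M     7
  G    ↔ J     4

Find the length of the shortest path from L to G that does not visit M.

Comparing a few candidate routes:
L-H-I-J-G: 9 + 3 + 9 + 4 = 25
L-K-G: 12 + 6 = 18
L-H-I-G: 9 + 3 + 2 = 14
L-H-G: 9 + 8 = 17
L-K-I-G: 12 + 19 + 2 = 33
Best route has total 14.

14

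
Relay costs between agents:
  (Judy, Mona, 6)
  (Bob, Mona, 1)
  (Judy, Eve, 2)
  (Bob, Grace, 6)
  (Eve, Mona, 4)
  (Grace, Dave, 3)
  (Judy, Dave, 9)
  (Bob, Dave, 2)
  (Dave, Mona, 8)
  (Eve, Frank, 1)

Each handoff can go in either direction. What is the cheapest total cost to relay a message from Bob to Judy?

7

Some routes from Bob to Judy:
Bob -> Dave -> Mona -> Judy: 2 + 8 + 6 = 16
Bob -> Dave -> Judy: 2 + 9 = 11
Bob -> Dave -> Mona -> Eve -> Judy: 2 + 8 + 4 + 2 = 16
Bob -> Mona -> Judy: 1 + 6 = 7
Bob -> Mona -> Eve -> Judy: 1 + 4 + 2 = 7
Shortest: 7.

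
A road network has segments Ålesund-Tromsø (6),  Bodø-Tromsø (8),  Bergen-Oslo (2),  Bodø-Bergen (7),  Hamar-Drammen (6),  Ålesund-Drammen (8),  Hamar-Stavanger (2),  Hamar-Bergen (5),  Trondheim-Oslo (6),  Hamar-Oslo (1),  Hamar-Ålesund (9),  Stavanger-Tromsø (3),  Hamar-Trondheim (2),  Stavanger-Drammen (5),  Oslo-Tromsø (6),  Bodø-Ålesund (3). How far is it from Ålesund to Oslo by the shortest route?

Checking several routes:
Ålesund → Tromsø → Stavanger → Hamar → Oslo: 6 + 3 + 2 + 1 = 12
Ålesund → Hamar → Oslo: 9 + 1 = 10
Ålesund → Bodø → Bergen → Oslo: 3 + 7 + 2 = 12
Ålesund → Tromsø → Oslo: 6 + 6 = 12
Shortest: 10.

10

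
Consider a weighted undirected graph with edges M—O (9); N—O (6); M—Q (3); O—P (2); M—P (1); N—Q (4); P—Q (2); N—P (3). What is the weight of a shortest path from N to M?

4

Checking several routes:
N - Q - M: 4 + 3 = 7
N - Q - P - M: 4 + 2 + 1 = 7
N - P - Q - M: 3 + 2 + 3 = 8
N - P - M: 3 + 1 = 4
The minimum is 4.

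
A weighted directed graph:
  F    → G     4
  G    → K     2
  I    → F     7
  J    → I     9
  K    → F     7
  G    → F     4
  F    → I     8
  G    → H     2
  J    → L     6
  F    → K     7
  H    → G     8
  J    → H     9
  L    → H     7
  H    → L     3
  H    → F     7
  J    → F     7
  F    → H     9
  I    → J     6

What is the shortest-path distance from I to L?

Checking several routes:
I -> J -> L: 6 + 6 = 12
I -> J -> F -> G -> H -> L: 6 + 7 + 4 + 2 + 3 = 22
I -> J -> H -> L: 6 + 9 + 3 = 18
I -> F -> G -> H -> L: 7 + 4 + 2 + 3 = 16
I -> F -> H -> L: 7 + 9 + 3 = 19
Best route has total 12.

12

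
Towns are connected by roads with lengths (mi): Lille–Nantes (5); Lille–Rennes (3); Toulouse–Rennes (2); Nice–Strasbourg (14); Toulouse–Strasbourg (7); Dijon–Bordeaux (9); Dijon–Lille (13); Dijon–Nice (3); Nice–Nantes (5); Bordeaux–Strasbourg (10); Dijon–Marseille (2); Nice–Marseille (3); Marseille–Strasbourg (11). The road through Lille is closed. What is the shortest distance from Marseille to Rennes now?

Candidate routes:
Marseille→Nice→Strasbourg→Toulouse→Rennes: 3 + 14 + 7 + 2 = 26
Marseille→Strasbourg→Toulouse→Rennes: 11 + 7 + 2 = 20
Marseille→Dijon→Bordeaux→Strasbourg→Toulouse→Rennes: 2 + 9 + 10 + 7 + 2 = 30
Marseille→Dijon→Nice→Strasbourg→Toulouse→Rennes: 2 + 3 + 14 + 7 + 2 = 28
Marseille→Nice→Dijon→Bordeaux→Strasbourg→Toulouse→Rennes: 3 + 3 + 9 + 10 + 7 + 2 = 34
Best route has total 20 mi.

20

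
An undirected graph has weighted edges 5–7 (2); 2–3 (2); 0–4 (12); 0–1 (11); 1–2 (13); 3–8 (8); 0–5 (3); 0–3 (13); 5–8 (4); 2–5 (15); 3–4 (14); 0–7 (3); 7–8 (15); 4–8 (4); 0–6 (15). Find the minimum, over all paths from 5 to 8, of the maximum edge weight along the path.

A few of the 5→8 routes:
5 -> 7 -> 0 -> 4 -> 8: max(2, 3, 12, 4) = 12
5 -> 8: max(4) = 4
5 -> 0 -> 4 -> 8: max(3, 12, 4) = 12
Best route has worst link 4.

4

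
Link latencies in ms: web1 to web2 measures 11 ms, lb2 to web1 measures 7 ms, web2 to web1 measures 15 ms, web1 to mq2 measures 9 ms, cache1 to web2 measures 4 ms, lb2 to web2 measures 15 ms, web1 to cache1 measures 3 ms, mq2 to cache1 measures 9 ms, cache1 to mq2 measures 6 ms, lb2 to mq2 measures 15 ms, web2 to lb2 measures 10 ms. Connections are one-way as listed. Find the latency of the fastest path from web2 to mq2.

Paths from web2 to mq2:
web2→web1→mq2: 15 + 9 = 24
web2→lb2→mq2: 10 + 15 = 25
web2→lb2→web1→mq2: 10 + 7 + 9 = 26
web2→lb2→web1→cache1→mq2: 10 + 7 + 3 + 6 = 26
web2→web1→cache1→mq2: 15 + 3 + 6 = 24
The minimum is 24 ms.

24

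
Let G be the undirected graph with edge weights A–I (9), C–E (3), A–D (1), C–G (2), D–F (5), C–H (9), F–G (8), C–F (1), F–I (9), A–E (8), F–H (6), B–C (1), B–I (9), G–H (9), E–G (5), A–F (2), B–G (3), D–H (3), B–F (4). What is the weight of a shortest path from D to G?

Some routes from D to G:
D - F - C - G: 5 + 1 + 2 = 8
D - A - F - B - G: 1 + 2 + 4 + 3 = 10
D - F - C - B - G: 5 + 1 + 1 + 3 = 10
D - A - F - C - G: 1 + 2 + 1 + 2 = 6
D - A - F - C - B - G: 1 + 2 + 1 + 1 + 3 = 8
Shortest: 6.

6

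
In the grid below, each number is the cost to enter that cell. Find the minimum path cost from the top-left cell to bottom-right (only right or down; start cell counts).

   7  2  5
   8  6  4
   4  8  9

27

One optimal route is [0,0] [0,1] [0,2] [1,2] [2,2].
Its cost is 7 + 2 + 5 + 4 + 9 = 27.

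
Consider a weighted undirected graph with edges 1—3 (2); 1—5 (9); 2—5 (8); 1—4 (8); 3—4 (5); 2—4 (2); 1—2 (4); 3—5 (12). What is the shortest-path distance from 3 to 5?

11

Checking several routes:
3-1-2-5: 2 + 4 + 8 = 14
3-4-2-5: 5 + 2 + 8 = 15
3-1-5: 2 + 9 = 11
3-1-4-2-5: 2 + 8 + 2 + 8 = 20
3-4-2-1-5: 5 + 2 + 4 + 9 = 20
3-5: 12
Shortest: 11.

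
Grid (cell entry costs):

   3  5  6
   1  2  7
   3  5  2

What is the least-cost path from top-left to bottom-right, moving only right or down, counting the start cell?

Cheapest: (0,0) → (1,0) → (1,1) → (2,1) → (2,2)
  3 + 1 + 2 + 5 + 2 = 13
(Top row then right column would cost 23.)

13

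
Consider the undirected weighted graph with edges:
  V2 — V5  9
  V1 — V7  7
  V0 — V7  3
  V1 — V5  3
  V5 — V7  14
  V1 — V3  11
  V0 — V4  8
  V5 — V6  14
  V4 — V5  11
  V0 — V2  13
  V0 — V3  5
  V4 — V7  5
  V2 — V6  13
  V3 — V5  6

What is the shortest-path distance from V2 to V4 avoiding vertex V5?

21

Routes from V2 to V4 avoiding V5:
V2 -> V0 -> V7 -> V4: 13 + 3 + 5 = 21
V2 -> V0 -> V3 -> V1 -> V7 -> V4: 13 + 5 + 11 + 7 + 5 = 41
V2 -> V0 -> V4: 13 + 8 = 21
The minimum is 21.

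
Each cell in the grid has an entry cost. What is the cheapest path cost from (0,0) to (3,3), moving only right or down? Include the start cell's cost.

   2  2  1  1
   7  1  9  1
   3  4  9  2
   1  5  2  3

Best path: [0,0] [0,1] [0,2] [0,3] [1,3] [2,3] [3,3]
Cost: 2 + 2 + 1 + 1 + 1 + 2 + 3 = 12

12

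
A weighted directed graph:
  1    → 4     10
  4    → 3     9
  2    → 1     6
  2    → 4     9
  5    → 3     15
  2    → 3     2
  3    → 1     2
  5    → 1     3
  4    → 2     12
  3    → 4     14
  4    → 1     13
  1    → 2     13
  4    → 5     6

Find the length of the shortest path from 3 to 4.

12

Paths from 3 to 4:
3 -> 1 -> 2 -> 4: 2 + 13 + 9 = 24
3 -> 4: 14
3 -> 1 -> 4: 2 + 10 = 12
Shortest: 12.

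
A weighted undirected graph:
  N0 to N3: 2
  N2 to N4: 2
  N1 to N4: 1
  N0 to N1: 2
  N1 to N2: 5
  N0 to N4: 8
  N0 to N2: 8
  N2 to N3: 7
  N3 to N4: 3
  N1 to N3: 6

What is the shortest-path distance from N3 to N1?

A few of the N3→N1 routes:
N3→N4→N1: 3 + 1 = 4
N3→N0→N1: 2 + 2 = 4
N3→N1: 6
The minimum is 4.

4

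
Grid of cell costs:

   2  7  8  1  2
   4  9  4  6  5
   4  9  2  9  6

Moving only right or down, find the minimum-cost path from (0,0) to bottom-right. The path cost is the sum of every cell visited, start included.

31

One optimal route is [0,0]→[0,1]→[0,2]→[0,3]→[0,4]→[1,4]→[2,4].
Its cost is 2 + 7 + 8 + 1 + 2 + 5 + 6 = 31.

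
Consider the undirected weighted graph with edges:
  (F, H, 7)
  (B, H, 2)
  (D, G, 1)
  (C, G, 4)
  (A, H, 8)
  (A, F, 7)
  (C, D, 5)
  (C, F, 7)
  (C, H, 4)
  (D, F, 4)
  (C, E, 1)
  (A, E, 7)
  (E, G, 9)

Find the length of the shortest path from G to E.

Comparing a few candidate routes:
G -> C -> E: 4 + 1 = 5
G -> E: 9
G -> D -> C -> E: 1 + 5 + 1 = 7
Shortest: 5.

5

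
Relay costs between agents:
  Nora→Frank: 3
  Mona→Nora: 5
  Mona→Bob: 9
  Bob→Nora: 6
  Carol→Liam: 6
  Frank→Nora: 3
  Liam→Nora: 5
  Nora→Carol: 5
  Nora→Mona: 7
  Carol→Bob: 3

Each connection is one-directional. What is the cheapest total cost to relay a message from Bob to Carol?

Candidate routes:
Bob -> Nora -> Carol: 6 + 5 = 11
Best route has total 11.

11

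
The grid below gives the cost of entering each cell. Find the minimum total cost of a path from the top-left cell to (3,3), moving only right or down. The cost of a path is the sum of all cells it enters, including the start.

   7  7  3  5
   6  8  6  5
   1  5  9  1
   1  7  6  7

Best path: r0c0 → r0c1 → r0c2 → r0c3 → r1c3 → r2c3 → r3c3
Cost: 7 + 7 + 3 + 5 + 5 + 1 + 7 = 35

35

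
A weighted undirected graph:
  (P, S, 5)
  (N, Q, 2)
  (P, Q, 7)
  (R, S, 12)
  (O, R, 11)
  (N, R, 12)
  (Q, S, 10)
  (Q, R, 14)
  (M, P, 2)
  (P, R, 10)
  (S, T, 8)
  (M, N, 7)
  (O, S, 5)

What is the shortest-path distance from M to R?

12

Comparing a few candidate routes:
M -> N -> Q -> R: 7 + 2 + 14 = 23
M -> P -> R: 2 + 10 = 12
M -> P -> S -> O -> R: 2 + 5 + 5 + 11 = 23
M -> N -> R: 7 + 12 = 19
M -> P -> S -> R: 2 + 5 + 12 = 19
Shortest: 12.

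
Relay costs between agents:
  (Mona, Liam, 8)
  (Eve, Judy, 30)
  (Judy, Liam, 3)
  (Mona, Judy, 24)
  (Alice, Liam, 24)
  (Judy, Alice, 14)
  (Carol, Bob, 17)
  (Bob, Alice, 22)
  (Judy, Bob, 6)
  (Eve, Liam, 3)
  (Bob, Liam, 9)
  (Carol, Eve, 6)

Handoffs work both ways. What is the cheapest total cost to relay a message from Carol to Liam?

9

Checking several routes:
Carol - Bob - Judy - Liam: 17 + 6 + 3 = 26
Carol - Eve - Judy - Liam: 6 + 30 + 3 = 39
Carol - Bob - Liam: 17 + 9 = 26
Carol - Eve - Liam: 6 + 3 = 9
The minimum is 9.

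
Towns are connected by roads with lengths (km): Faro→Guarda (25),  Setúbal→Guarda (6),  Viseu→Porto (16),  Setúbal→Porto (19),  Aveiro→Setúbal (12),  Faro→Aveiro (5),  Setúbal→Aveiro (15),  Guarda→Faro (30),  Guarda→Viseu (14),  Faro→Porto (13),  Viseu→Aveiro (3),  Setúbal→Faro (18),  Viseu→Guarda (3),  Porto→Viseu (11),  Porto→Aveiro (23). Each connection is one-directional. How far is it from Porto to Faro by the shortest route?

44

A few of the Porto→Faro routes:
Porto-Viseu-Guarda-Faro: 11 + 3 + 30 = 44
Porto-Viseu-Aveiro-Setúbal-Guarda-Faro: 11 + 3 + 12 + 6 + 30 = 62
Porto-Viseu-Aveiro-Setúbal-Faro: 11 + 3 + 12 + 18 = 44
Porto-Aveiro-Setúbal-Faro: 23 + 12 + 18 = 53
Shortest: 44 km.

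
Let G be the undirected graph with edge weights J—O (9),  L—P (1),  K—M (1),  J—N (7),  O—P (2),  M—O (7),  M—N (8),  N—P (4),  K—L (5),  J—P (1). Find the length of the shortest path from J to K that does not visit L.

A few of the J→K routes:
J - P - N - M - K: 1 + 4 + 8 + 1 = 14
J - P - O - M - K: 1 + 2 + 7 + 1 = 11
J - N - M - K: 7 + 8 + 1 = 16
Shortest: 11.

11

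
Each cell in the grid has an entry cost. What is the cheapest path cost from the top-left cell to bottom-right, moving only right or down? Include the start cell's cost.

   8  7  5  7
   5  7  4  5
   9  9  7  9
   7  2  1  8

Take r0c0 → r0c1 → r0c2 → r1c2 → r2c2 → r3c2 → r3c3 for a total of 8 + 7 + 5 + 4 + 7 + 1 + 8 = 40.
For comparison, the top-then-right route costs 49.

40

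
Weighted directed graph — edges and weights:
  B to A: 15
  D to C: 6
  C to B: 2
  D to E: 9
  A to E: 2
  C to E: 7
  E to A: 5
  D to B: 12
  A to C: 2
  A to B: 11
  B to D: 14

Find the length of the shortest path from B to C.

17

Paths from B to C:
B - D - C: 14 + 6 = 20
B - A - C: 15 + 2 = 17
B - D - E - A - C: 14 + 9 + 5 + 2 = 30
The minimum is 17.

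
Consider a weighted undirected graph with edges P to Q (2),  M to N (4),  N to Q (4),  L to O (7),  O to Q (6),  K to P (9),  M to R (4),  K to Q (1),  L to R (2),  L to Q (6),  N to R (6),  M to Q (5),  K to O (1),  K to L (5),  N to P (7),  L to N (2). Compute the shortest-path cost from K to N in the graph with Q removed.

Comparing a few candidate routes:
K → P → N: 9 + 7 = 16
K → L → R → N: 5 + 2 + 6 = 13
K → L → N: 5 + 2 = 7
K → L → R → M → N: 5 + 2 + 4 + 4 = 15
K → O → L → N: 1 + 7 + 2 = 10
The minimum is 7.

7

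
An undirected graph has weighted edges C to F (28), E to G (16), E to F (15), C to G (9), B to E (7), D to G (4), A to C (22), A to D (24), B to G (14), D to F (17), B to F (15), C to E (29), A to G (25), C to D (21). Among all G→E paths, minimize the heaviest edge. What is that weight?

A few of the G→E routes:
G-E: max(16) = 16
G-B-E: max(14, 7) = 14
G-B-F-E: max(14, 15, 15) = 15
Smallest bottleneck: 14.

14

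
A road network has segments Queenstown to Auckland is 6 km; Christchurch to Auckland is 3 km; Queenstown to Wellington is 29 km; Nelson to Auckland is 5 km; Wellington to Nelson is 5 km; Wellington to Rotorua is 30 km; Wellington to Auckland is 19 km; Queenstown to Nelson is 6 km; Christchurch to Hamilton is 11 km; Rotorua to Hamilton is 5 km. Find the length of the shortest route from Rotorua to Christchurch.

A few of the Rotorua→Christchurch routes:
Rotorua-Hamilton-Christchurch: 5 + 11 = 16
Rotorua-Wellington-Nelson-Queenstown-Auckland-Christchurch: 30 + 5 + 6 + 6 + 3 = 50
Rotorua-Wellington-Nelson-Auckland-Christchurch: 30 + 5 + 5 + 3 = 43
The minimum is 16 km.

16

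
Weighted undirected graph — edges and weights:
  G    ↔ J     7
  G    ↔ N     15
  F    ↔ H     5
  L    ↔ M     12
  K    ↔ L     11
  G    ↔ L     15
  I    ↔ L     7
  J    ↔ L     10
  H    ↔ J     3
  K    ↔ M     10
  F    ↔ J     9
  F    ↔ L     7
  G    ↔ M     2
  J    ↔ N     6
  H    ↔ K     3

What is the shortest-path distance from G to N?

Checking several routes:
G-M-K-H-J-N: 2 + 10 + 3 + 3 + 6 = 24
G-J-N: 7 + 6 = 13
G-N: 15
Shortest: 13.

13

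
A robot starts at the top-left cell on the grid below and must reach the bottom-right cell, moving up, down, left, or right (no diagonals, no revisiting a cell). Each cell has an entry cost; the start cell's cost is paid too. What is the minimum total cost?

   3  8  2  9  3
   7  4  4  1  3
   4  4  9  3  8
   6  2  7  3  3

27

Cheapest: r0c0→r0c1→r0c2→r1c2→r1c3→r2c3→r3c3→r3c4
  3 + 8 + 2 + 4 + 1 + 3 + 3 + 3 = 27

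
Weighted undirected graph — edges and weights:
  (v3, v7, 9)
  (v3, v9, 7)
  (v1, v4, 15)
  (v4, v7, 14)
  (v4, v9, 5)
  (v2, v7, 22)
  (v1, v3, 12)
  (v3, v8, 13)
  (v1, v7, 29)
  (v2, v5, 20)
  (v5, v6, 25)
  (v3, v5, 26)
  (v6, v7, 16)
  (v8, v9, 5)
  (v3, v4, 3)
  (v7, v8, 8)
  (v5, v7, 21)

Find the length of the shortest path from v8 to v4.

Checking several routes:
v8 → v3 → v9 → v4: 13 + 7 + 5 = 25
v8 → v9 → v4: 5 + 5 = 10
v8 → v9 → v3 → v4: 5 + 7 + 3 = 15
v8 → v7 → v4: 8 + 14 = 22
v8 → v7 → v3 → v4: 8 + 9 + 3 = 20
v8 → v3 → v4: 13 + 3 = 16
Best route has total 10.

10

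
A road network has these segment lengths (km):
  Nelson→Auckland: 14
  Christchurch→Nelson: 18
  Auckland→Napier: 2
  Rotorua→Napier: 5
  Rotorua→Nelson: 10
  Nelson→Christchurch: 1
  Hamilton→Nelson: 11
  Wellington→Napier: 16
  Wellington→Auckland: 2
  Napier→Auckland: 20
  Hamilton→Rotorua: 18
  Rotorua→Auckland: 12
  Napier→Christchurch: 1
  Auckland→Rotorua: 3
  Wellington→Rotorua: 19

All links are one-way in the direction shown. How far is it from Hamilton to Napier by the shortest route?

23

Paths from Hamilton to Napier:
Hamilton→Rotorua→Auckland→Napier: 18 + 12 + 2 = 32
Hamilton→Rotorua→Nelson→Auckland→Napier: 18 + 10 + 14 + 2 = 44
Hamilton→Nelson→Auckland→Rotorua→Napier: 11 + 14 + 3 + 5 = 33
Hamilton→Nelson→Auckland→Napier: 11 + 14 + 2 = 27
Hamilton→Rotorua→Napier: 18 + 5 = 23
The minimum is 23 km.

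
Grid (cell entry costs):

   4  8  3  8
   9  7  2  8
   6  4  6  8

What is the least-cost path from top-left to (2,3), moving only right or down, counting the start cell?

Path [0,0] → [0,1] → [0,2] → [1,2] → [2,2] → [2,3]: 4 + 8 + 3 + 2 + 6 + 8 = 31.
(Top row then right column would cost 39.)

31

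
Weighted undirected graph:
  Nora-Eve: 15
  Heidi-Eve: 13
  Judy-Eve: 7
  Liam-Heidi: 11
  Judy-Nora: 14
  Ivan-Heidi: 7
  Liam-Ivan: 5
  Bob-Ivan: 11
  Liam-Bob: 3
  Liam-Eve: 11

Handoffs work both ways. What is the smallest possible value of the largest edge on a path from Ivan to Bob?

5

Routes from Ivan to Bob:
Ivan -> Heidi -> Liam -> Bob: max(7, 11, 3) = 11
Ivan -> Heidi -> Eve -> Liam -> Bob: max(7, 13, 11, 3) = 13
Ivan -> Bob: max(11) = 11
Ivan -> Liam -> Bob: max(5, 3) = 5
Smallest bottleneck: 5.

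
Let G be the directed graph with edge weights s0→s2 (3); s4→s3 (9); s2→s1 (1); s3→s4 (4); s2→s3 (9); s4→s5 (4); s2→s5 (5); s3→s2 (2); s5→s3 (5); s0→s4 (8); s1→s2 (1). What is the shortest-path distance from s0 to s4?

Routes from s0 to s4:
s0→s2→s5→s3→s4: 3 + 5 + 5 + 4 = 17
s0→s4: 8
s0→s2→s3→s4: 3 + 9 + 4 = 16
The minimum is 8.

8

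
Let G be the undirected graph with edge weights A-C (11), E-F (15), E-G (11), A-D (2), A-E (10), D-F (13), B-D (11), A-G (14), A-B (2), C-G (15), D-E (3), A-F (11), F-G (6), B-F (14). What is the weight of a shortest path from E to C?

Checking several routes:
E→A→C: 10 + 11 = 21
E→D→A→C: 3 + 2 + 11 = 16
E→G→C: 11 + 15 = 26
E→D→B→A→C: 3 + 11 + 2 + 11 = 27
Shortest: 16.

16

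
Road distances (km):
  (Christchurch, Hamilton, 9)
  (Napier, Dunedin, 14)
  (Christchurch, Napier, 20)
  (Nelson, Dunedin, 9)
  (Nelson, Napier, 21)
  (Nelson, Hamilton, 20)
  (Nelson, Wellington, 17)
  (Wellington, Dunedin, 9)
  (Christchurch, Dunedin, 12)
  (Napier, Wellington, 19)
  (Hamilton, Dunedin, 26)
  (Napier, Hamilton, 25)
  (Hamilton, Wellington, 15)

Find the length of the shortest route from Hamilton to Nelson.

20

Some routes from Hamilton to Nelson:
Hamilton -> Wellington -> Nelson: 15 + 17 = 32
Hamilton -> Dunedin -> Nelson: 26 + 9 = 35
Hamilton -> Wellington -> Dunedin -> Nelson: 15 + 9 + 9 = 33
Hamilton -> Christchurch -> Dunedin -> Nelson: 9 + 12 + 9 = 30
Hamilton -> Nelson: 20
Best route has total 20 km.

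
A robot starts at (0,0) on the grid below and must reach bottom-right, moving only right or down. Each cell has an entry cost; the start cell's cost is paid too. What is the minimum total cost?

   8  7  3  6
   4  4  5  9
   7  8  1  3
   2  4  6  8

One optimal route is [0,0] [1,0] [1,1] [1,2] [2,2] [2,3] [3,3].
Its cost is 8 + 4 + 4 + 5 + 1 + 3 + 8 = 33.

33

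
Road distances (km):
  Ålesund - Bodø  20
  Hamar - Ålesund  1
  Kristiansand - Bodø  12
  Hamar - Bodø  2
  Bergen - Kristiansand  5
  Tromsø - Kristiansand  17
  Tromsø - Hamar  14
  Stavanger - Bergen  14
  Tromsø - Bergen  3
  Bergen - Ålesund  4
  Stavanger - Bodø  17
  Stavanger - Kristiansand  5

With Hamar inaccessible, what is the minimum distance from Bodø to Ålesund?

Checking several routes:
Bodø -> Ålesund: 20
Bodø -> Kristiansand -> Tromsø -> Bergen -> Ålesund: 12 + 17 + 3 + 4 = 36
Bodø -> Stavanger -> Bergen -> Ålesund: 17 + 14 + 4 = 35
Bodø -> Kristiansand -> Bergen -> Ålesund: 12 + 5 + 4 = 21
Bodø -> Stavanger -> Kristiansand -> Bergen -> Ålesund: 17 + 5 + 5 + 4 = 31
Bodø -> Kristiansand -> Stavanger -> Bergen -> Ålesund: 12 + 5 + 14 + 4 = 35
Best route has total 20 km.

20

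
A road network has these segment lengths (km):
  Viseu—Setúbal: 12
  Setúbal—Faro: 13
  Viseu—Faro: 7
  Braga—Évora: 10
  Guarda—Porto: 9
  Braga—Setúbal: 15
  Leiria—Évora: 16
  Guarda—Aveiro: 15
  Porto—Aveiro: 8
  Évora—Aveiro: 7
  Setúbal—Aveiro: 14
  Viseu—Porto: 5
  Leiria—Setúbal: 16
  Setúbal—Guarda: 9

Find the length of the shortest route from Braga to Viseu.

27

Checking several routes:
Braga -> Setúbal -> Aveiro -> Porto -> Viseu: 15 + 14 + 8 + 5 = 42
Braga -> Setúbal -> Faro -> Viseu: 15 + 13 + 7 = 35
Braga -> Évora -> Aveiro -> Porto -> Viseu: 10 + 7 + 8 + 5 = 30
Braga -> Setúbal -> Viseu: 15 + 12 = 27
Braga -> Setúbal -> Guarda -> Porto -> Viseu: 15 + 9 + 9 + 5 = 38
The minimum is 27 km.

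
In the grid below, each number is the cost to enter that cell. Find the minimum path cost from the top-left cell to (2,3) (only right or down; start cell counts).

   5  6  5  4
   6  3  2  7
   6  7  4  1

Best path: (0,0)→(0,1)→(1,1)→(1,2)→(2,2)→(2,3)
Cost: 5 + 6 + 3 + 2 + 4 + 1 = 21
For comparison, the top-then-right route costs 28.

21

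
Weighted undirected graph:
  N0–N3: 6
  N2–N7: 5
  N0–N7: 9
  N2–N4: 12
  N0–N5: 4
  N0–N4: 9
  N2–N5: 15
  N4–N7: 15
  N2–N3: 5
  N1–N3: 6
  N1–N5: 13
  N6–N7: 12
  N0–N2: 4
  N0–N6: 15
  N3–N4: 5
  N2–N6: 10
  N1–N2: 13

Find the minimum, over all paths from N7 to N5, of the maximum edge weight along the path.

5

Some routes from N7 to N5:
N7 → N2 → N4 → N3 → N0 → N5: max(5, 12, 5, 6, 4) = 12
N7 → N0 → N5: max(9, 4) = 9
N7 → N2 → N4 → N0 → N5: max(5, 12, 9, 4) = 12
N7 → N2 → N3 → N4 → N0 → N5: max(5, 5, 5, 9, 4) = 9
N7 → N2 → N0 → N5: max(5, 4, 4) = 5
N7 → N2 → N3 → N0 → N5: max(5, 5, 6, 4) = 6
The minimum achievable maximum is 5.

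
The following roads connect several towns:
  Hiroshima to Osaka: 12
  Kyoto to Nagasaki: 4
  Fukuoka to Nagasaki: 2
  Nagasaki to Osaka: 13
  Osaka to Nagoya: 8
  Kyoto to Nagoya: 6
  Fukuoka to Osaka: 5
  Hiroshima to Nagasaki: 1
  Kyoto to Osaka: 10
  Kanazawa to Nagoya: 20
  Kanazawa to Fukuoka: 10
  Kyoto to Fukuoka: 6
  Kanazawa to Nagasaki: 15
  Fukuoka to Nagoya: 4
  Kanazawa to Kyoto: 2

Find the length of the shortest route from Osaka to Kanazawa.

A few of the Osaka→Kanazawa routes:
Osaka → Fukuoka → Kyoto → Kanazawa: 5 + 6 + 2 = 13
Osaka → Fukuoka → Nagasaki → Kyoto → Kanazawa: 5 + 2 + 4 + 2 = 13
Osaka → Fukuoka → Kanazawa: 5 + 10 = 15
Osaka → Kyoto → Kanazawa: 10 + 2 = 12
The minimum is 12.

12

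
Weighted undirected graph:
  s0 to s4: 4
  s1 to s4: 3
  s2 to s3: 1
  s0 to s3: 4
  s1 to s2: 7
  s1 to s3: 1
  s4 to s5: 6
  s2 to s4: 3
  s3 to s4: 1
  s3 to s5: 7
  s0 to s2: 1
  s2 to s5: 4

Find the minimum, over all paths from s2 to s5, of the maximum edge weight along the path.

Comparing a few candidate routes:
s2→s3→s1→s4→s5: max(1, 1, 3, 6) = 6
s2→s5: max(4) = 4
s2→s3→s4→s5: max(1, 1, 6) = 6
s2→s0→s3→s1→s4→s5: max(1, 4, 1, 3, 6) = 6
s2→s3→s0→s4→s5: max(1, 4, 4, 6) = 6
The minimum achievable maximum is 4.

4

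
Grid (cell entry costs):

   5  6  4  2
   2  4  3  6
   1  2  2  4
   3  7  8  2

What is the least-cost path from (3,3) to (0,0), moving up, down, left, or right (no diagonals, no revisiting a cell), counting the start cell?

Take [3,3] [2,3] [2,2] [2,1] [2,0] [1,0] [0,0] for a total of 2 + 4 + 2 + 2 + 1 + 2 + 5 = 18.

18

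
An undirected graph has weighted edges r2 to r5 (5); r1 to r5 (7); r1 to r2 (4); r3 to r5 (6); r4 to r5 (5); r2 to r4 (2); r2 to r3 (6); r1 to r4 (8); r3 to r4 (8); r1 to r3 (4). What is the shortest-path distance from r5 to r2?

5

Checking several routes:
r5-r1-r2: 7 + 4 = 11
r5-r2: 5
r5-r4-r2: 5 + 2 = 7
Best route has total 5.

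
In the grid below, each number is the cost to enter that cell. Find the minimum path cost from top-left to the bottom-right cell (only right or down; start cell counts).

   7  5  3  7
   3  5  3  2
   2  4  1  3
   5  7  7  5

Cheapest: r0c0 r1c0 r2c0 r2c1 r2c2 r2c3 r3c3
  7 + 3 + 2 + 4 + 1 + 3 + 5 = 25
For comparison, the top-then-right route costs 32.

25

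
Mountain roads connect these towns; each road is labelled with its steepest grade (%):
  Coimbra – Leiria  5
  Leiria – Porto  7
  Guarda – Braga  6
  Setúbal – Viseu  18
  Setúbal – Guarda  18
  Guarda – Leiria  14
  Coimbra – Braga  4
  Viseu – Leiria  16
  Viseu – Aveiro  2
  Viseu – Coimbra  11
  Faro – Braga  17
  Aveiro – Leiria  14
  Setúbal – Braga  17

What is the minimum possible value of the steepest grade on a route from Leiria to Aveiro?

Comparing a few candidate routes:
Leiria-Coimbra-Viseu-Aveiro: max(5, 11, 2) = 11
Leiria-Guarda-Braga-Coimbra-Viseu-Aveiro: max(14, 6, 4, 11, 2) = 14
Leiria-Aveiro: max(14) = 14
The minimum achievable maximum is 11%.

11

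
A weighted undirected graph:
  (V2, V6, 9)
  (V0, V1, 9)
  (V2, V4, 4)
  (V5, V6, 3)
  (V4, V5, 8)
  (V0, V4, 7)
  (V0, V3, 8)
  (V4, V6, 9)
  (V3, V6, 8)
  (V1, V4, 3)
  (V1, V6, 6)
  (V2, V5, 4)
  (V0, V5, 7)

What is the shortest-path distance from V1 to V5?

Checking several routes:
V1 - V6 - V5: 6 + 3 = 9
V1 - V4 - V5: 3 + 8 = 11
V1 - V4 - V2 - V5: 3 + 4 + 4 = 11
The minimum is 9.

9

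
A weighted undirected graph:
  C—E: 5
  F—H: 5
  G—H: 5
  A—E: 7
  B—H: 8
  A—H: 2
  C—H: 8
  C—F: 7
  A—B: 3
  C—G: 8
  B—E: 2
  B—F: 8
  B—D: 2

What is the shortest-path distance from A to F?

7

Comparing a few candidate routes:
A → B → F: 3 + 8 = 11
A → B → H → F: 3 + 8 + 5 = 16
A → H → F: 2 + 5 = 7
Shortest: 7.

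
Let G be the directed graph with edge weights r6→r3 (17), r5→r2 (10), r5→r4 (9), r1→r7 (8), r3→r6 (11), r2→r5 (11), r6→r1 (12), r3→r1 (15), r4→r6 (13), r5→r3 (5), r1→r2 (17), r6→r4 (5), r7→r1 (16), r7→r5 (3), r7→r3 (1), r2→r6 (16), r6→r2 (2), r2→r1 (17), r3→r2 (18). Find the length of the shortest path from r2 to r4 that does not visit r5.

Paths from r2 to r4 avoiding r5:
r2 → r6 → r4: 16 + 5 = 21
r2 → r1 → r7 → r3 → r6 → r4: 17 + 8 + 1 + 11 + 5 = 42
The minimum is 21.

21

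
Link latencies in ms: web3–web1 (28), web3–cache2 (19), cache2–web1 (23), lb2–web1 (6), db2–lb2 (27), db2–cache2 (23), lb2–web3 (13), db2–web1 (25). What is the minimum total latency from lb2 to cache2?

Checking several routes:
lb2→web3→cache2: 13 + 19 = 32
lb2→db2→cache2: 27 + 23 = 50
lb2→web1→cache2: 6 + 23 = 29
Shortest: 29 ms.

29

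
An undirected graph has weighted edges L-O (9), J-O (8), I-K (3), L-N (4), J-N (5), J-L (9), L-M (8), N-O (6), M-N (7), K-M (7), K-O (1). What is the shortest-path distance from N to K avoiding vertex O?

Paths from N to K avoiding O:
N → L → M → K: 4 + 8 + 7 = 19
N → J → L → M → K: 5 + 9 + 8 + 7 = 29
N → M → K: 7 + 7 = 14
The minimum is 14.

14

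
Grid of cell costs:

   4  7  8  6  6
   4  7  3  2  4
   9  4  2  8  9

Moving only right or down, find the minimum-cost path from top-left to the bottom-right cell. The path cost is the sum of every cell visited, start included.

Cheapest: (0,0)→(1,0)→(1,1)→(1,2)→(1,3)→(1,4)→(2,4)
  4 + 4 + 7 + 3 + 2 + 4 + 9 = 33
For comparison, the top-then-right route costs 44.

33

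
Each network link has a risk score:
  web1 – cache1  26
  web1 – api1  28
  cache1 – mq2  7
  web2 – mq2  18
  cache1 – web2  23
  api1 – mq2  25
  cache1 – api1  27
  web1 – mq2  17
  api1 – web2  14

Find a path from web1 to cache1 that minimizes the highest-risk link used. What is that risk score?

17

Some routes from web1 to cache1:
web1 - mq2 - web2 - api1 - cache1: max(17, 18, 14, 27) = 27
web1 - cache1: max(26) = 26
web1 - mq2 - web2 - cache1: max(17, 18, 23) = 23
web1 - mq2 - api1 - web2 - cache1: max(17, 25, 14, 23) = 25
web1 - mq2 - cache1: max(17, 7) = 17
Smallest bottleneck: 17.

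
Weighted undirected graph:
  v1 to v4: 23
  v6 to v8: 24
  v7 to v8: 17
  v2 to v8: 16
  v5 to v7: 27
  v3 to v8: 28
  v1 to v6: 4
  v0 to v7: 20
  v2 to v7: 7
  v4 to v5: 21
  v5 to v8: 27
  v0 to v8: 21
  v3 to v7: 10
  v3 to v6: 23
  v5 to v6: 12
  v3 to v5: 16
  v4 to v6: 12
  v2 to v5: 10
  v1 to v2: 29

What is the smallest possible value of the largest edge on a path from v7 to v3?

10

A few of the v7→v3 routes:
v7 → v2 → v5 → v3: max(7, 10, 16) = 16
v7 → v8 → v2 → v5 → v3: max(17, 16, 10, 16) = 17
v7 → v3: max(10) = 10
Smallest bottleneck: 10.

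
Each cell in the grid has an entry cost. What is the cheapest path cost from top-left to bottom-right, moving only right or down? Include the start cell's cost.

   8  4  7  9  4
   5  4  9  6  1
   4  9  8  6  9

41

One optimal route is (0,0) → (0,1) → (1,1) → (1,2) → (1,3) → (1,4) → (2,4).
Its cost is 8 + 4 + 4 + 9 + 6 + 1 + 9 = 41.
For comparison, the top-then-right route costs 42.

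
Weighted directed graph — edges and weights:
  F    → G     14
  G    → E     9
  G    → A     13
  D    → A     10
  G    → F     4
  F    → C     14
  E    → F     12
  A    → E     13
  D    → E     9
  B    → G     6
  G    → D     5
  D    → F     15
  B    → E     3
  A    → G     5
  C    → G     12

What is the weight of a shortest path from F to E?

A few of the F→E routes:
F - C - G - D - E: 14 + 12 + 5 + 9 = 40
F - C - G - E: 14 + 12 + 9 = 35
F - G - D - A - E: 14 + 5 + 10 + 13 = 42
F - G - A - E: 14 + 13 + 13 = 40
F - G - D - E: 14 + 5 + 9 = 28
F - G - E: 14 + 9 = 23
The minimum is 23.

23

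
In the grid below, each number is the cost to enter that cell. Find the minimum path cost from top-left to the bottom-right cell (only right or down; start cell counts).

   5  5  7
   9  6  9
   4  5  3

24

Best path: (0,0) → (0,1) → (1,1) → (2,1) → (2,2)
Cost: 5 + 5 + 6 + 5 + 3 = 24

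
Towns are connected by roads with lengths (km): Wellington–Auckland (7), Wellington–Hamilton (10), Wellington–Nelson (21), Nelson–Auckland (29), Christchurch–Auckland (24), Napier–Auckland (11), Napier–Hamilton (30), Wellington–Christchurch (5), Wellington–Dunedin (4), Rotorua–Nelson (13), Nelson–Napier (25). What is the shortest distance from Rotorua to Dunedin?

Comparing a few candidate routes:
Rotorua → Nelson → Auckland → Wellington → Dunedin: 13 + 29 + 7 + 4 = 53
Rotorua → Nelson → Napier → Auckland → Wellington → Dunedin: 13 + 25 + 11 + 7 + 4 = 60
Rotorua → Nelson → Wellington → Dunedin: 13 + 21 + 4 = 38
Rotorua → Nelson → Napier → Hamilton → Wellington → Dunedin: 13 + 25 + 30 + 10 + 4 = 82
Rotorua → Nelson → Auckland → Christchurch → Wellington → Dunedin: 13 + 29 + 24 + 5 + 4 = 75
Rotorua → Nelson → Napier → Auckland → Christchurch → Wellington → Dunedin: 13 + 25 + 11 + 24 + 5 + 4 = 82
Best route has total 38 km.

38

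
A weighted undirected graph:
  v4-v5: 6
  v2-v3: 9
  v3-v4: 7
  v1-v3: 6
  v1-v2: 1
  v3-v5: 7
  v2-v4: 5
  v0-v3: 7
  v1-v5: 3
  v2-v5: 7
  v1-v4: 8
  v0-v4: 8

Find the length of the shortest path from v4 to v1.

6

Some routes from v4 to v1:
v4-v2-v1: 5 + 1 = 6
v4-v5-v1: 6 + 3 = 9
v4-v3-v1: 7 + 6 = 13
v4-v1: 8
Best route has total 6.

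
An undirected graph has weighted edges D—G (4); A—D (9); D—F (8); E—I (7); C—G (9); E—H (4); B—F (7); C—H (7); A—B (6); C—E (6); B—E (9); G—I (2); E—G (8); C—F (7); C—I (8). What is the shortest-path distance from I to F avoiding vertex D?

Comparing a few candidate routes:
I - E - B - F: 7 + 9 + 7 = 23
I - E - C - F: 7 + 6 + 7 = 20
I - G - E - C - F: 2 + 8 + 6 + 7 = 23
I - G - C - F: 2 + 9 + 7 = 18
I - E - H - C - F: 7 + 4 + 7 + 7 = 25
I - C - F: 8 + 7 = 15
The minimum is 15.

15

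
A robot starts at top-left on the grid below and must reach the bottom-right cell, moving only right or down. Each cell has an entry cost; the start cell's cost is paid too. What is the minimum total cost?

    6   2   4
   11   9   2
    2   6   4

18

Path [0,0] -> [0,1] -> [0,2] -> [1,2] -> [2,2]: 6 + 2 + 4 + 2 + 4 = 18.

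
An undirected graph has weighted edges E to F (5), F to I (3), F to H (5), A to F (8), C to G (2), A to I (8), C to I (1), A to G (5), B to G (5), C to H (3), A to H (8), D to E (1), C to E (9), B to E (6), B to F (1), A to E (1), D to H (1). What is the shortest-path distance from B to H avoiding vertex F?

8

A few of the B→H routes:
B→E→A→G→C→H: 6 + 1 + 5 + 2 + 3 = 17
B→E→D→H: 6 + 1 + 1 = 8
B→G→C→H: 5 + 2 + 3 = 10
B→G→C→E→D→H: 5 + 2 + 9 + 1 + 1 = 18
B→G→A→E→D→H: 5 + 5 + 1 + 1 + 1 = 13
B→E→A→H: 6 + 1 + 8 = 15
The minimum is 8.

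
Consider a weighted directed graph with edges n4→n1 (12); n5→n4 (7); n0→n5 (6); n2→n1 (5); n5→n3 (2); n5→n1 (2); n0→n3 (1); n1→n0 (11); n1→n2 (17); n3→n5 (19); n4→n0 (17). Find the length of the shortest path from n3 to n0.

Paths from n3 to n0:
n3 → n5 → n4 → n1 → n0: 19 + 7 + 12 + 11 = 49
n3 → n5 → n4 → n0: 19 + 7 + 17 = 43
n3 → n5 → n1 → n0: 19 + 2 + 11 = 32
Best route has total 32.

32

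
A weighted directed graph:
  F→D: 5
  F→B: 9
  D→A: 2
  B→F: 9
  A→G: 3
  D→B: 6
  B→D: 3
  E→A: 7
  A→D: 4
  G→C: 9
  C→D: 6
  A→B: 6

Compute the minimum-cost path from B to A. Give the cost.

Paths from B to A:
B-D-A: 3 + 2 = 5
B-F-D-A: 9 + 5 + 2 = 16
Best route has total 5.

5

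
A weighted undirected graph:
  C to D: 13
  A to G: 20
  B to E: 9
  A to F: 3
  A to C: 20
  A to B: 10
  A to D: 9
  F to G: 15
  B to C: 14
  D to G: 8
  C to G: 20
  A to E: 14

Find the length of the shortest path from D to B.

19

Some routes from D to B:
D → A → E → B: 9 + 14 + 9 = 32
D → C → B: 13 + 14 = 27
D → A → B: 9 + 10 = 19
Best route has total 19.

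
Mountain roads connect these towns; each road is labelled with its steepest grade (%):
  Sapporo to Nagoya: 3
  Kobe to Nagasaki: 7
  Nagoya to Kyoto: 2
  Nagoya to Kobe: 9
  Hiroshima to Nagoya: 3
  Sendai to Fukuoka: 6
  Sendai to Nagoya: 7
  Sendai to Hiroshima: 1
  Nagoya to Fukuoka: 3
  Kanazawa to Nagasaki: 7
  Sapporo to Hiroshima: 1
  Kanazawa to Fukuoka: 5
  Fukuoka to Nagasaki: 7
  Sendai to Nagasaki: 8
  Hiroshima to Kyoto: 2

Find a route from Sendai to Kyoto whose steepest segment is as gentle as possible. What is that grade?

2

A few of the Sendai→Kyoto routes:
Sendai - Hiroshima - Kyoto: max(1, 2) = 2
Sendai - Fukuoka - Nagoya - Kyoto: max(6, 3, 2) = 6
Sendai - Hiroshima - Sapporo - Nagoya - Kyoto: max(1, 1, 3, 2) = 3
Sendai - Fukuoka - Nagoya - Hiroshima - Kyoto: max(6, 3, 3, 2) = 6
Sendai - Hiroshima - Nagoya - Kyoto: max(1, 3, 2) = 3
Sendai - Fukuoka - Nagoya - Sapporo - Hiroshima - Kyoto: max(6, 3, 3, 1, 2) = 6
Best route has worst link 2%.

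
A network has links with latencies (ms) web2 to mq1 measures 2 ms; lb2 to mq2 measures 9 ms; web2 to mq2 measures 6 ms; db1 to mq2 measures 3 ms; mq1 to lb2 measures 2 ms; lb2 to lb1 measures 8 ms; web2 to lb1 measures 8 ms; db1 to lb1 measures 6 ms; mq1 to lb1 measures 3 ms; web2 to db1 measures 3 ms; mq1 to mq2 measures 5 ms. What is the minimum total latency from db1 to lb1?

Some routes from db1 to lb1:
db1 → mq2 → mq1 → lb1: 3 + 5 + 3 = 11
db1 → lb1: 6
db1 → web2 → lb1: 3 + 8 = 11
db1 → web2 → mq1 → lb1: 3 + 2 + 3 = 8
The minimum is 6 ms.

6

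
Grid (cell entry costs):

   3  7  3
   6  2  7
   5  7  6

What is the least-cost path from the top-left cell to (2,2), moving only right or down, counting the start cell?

Best path: r0c0 -> r1c0 -> r1c1 -> r1c2 -> r2c2
Cost: 3 + 6 + 2 + 7 + 6 = 24
For comparison, the top-then-right route costs 26.

24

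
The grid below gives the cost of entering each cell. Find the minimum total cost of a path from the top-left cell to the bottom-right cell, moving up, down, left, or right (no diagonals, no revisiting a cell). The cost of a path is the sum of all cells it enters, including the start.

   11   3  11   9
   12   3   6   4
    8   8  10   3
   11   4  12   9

Take r0c0 → r0c1 → r1c1 → r1c2 → r1c3 → r2c3 → r3c3 for a total of 11 + 3 + 3 + 6 + 4 + 3 + 9 = 39.

39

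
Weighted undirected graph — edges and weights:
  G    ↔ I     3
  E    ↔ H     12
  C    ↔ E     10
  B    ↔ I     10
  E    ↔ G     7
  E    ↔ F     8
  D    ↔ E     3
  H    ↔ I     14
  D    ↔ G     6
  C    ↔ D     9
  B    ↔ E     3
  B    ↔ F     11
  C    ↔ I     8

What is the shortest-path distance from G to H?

Comparing a few candidate routes:
G → D → E → H: 6 + 3 + 12 = 21
G → I → B → E → H: 3 + 10 + 3 + 12 = 28
G → E → H: 7 + 12 = 19
G → I → C → E → H: 3 + 8 + 10 + 12 = 33
G → I → H: 3 + 14 = 17
Shortest: 17.

17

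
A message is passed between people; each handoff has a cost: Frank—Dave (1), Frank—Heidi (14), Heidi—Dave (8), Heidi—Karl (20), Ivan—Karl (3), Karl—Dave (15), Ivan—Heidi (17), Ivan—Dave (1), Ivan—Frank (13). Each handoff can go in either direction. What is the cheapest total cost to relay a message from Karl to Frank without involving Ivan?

16

Routes from Karl to Frank avoiding Ivan:
Karl → Dave → Heidi → Frank: 15 + 8 + 14 = 37
Karl → Dave → Frank: 15 + 1 = 16
Karl → Heidi → Dave → Frank: 20 + 8 + 1 = 29
Karl → Heidi → Frank: 20 + 14 = 34
Shortest: 16.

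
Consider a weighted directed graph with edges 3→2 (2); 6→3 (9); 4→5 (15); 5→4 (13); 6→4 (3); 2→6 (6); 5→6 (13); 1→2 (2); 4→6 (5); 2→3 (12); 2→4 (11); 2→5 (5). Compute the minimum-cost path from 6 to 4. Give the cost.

3

Routes from 6 to 4:
6-3-2-5-4: 9 + 2 + 5 + 13 = 29
6-3-2-4: 9 + 2 + 11 = 22
6-4: 3
Shortest: 3.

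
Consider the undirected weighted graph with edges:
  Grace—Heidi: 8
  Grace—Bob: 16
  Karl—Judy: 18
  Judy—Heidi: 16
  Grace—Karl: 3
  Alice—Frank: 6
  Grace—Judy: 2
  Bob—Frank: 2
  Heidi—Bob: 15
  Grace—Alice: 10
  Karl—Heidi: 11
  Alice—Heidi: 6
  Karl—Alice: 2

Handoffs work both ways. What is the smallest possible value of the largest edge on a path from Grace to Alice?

A few of the Grace→Alice routes:
Grace -> Alice: max(10) = 10
Grace -> Karl -> Alice: max(3, 2) = 3
Grace -> Heidi -> Karl -> Alice: max(8, 11, 2) = 11
Grace -> Heidi -> Alice: max(8, 6) = 8
Grace -> Karl -> Heidi -> Alice: max(3, 11, 6) = 11
Best route has worst link 3.

3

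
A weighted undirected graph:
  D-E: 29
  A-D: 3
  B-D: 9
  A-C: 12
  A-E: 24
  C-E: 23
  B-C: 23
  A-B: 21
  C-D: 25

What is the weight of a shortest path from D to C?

A few of the D→C routes:
D→A→C: 3 + 12 = 15
D→B→C: 9 + 23 = 32
D→C: 25
The minimum is 15.

15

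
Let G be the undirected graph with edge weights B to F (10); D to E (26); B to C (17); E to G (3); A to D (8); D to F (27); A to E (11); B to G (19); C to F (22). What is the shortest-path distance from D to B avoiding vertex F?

41

Candidate routes:
D-E-G-B: 26 + 3 + 19 = 48
D-A-E-G-B: 8 + 11 + 3 + 19 = 41
Shortest: 41.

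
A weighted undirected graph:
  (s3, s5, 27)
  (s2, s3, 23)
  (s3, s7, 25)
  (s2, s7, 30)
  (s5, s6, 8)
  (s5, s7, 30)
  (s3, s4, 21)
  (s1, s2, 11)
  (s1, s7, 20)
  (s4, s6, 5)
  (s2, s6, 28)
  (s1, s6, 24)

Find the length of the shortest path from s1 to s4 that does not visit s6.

55

A few of the s1→s4 routes:
s1 - s7 - s3 - s4: 20 + 25 + 21 = 66
s1 - s2 - s3 - s4: 11 + 23 + 21 = 55
s1 - s2 - s7 - s3 - s4: 11 + 30 + 25 + 21 = 87
The minimum is 55.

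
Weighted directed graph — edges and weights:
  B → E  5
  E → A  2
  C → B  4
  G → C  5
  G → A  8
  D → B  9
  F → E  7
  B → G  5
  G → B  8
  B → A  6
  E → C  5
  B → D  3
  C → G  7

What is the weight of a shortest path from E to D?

Paths from E to D:
E → C → G → B → D: 5 + 7 + 8 + 3 = 23
E → C → B → D: 5 + 4 + 3 = 12
The minimum is 12.

12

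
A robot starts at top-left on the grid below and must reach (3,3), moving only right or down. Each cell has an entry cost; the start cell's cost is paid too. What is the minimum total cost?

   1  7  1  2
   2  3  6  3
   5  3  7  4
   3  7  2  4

22

Best path: [0,0] -> [0,1] -> [0,2] -> [0,3] -> [1,3] -> [2,3] -> [3,3]
Cost: 1 + 7 + 1 + 2 + 3 + 4 + 4 = 22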